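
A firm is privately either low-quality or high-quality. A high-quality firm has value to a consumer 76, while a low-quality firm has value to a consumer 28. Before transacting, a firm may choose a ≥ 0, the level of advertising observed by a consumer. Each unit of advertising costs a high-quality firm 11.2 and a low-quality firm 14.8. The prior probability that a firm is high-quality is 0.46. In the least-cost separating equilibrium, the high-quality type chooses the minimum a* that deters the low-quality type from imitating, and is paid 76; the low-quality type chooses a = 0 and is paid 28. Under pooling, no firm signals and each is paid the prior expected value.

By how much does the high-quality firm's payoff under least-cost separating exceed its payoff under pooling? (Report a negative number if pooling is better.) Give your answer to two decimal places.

Least-cost separating signal: a* solves 28 = 76 − 14.8·a*, so a* = (76 − 28)/14.8 ≈ 3.2432.
High-quality type's separating payoff: 76 − 11.2 × a* = 76 − 11.2 × (76 − 28)/14.8 = 76 − 537.6/14.8 ≈ 39.6757.
Pooling payoff: 0.46 × 76 + 0.54 × 28 = 50.08.
Difference: 39.6757 − 50.08 = -10.4043, i.e. -10.40 to two decimal places.
The high-quality type would prefer the pooling outcome.

-10.40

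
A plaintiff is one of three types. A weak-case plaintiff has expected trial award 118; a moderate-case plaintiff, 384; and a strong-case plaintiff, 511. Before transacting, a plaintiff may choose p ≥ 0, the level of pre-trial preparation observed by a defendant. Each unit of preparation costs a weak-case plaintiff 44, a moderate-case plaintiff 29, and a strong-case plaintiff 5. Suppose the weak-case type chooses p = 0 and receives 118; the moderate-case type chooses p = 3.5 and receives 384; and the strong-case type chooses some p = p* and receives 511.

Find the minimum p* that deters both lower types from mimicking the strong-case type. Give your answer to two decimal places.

Moderate-case type (on-path payoff 384 − 29×3.5 = 282.5) won't mimic when 282.5 ≥ 511 − 29·p*, i.e. p* ≥ 7.88.
Weak-case type (on-path payoff 118) won't mimic when 118 ≥ 511 − 44·p*, i.e. p* ≥ 8.93.
Both must hold, so p* = max(8.93, 7.88) = 8.93. The weak-case type's constraint binds.

8.93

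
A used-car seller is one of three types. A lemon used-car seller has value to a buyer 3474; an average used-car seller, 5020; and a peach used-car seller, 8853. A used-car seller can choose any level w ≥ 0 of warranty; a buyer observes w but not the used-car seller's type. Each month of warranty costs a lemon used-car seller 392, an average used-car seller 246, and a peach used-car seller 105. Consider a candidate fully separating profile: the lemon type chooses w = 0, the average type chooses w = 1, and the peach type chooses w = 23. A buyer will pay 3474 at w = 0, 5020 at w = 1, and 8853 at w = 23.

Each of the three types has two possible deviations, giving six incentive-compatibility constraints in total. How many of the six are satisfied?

Average (own payoff 5020 − 246×1 = 4774): to w=0 gives 3474 → no gain ✓; to w=23 gives 8853 − 246×23 = 3195 → no gain ✓.
Peach (own payoff 8853 − 105×23 = 6438): to w=0 gives 3474 → no gain ✓; to w=1 gives 5020 − 105×1 = 4915 → no gain ✓.
Lemon (own payoff 3474): to w=1 gives 5020 − 392×1 = 4628 → profitable ✗; to w=23 gives 8853 − 392×23 = -163 → no gain ✓.
5 of the 6 constraints hold; not an equilibrium.

5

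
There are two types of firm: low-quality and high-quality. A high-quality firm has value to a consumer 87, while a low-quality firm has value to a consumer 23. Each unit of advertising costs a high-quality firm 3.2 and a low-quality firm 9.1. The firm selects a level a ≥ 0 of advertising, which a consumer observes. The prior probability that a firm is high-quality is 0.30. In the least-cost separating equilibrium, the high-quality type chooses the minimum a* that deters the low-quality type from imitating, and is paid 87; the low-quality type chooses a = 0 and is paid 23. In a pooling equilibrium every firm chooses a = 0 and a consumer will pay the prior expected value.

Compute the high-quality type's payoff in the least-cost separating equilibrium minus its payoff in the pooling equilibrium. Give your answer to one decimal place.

22.3

Least-cost separating signal: a* solves 23 = 87 − 9.1·a*, so a* = (87 − 23)/9.1 ≈ 7.0330.
High-quality type's separating payoff: 87 − 3.2 × a* = 87 − 3.2 × (87 − 23)/9.1 = 87 − 204.8/9.1 ≈ 64.495.
Pooling payoff: 0.30 × 87 + 0.70 × 23 = 42.2.
Difference: 64.495 − 42.2 = 22.295, i.e. 22.3 to one decimal place.
The high-quality type prefers to separate.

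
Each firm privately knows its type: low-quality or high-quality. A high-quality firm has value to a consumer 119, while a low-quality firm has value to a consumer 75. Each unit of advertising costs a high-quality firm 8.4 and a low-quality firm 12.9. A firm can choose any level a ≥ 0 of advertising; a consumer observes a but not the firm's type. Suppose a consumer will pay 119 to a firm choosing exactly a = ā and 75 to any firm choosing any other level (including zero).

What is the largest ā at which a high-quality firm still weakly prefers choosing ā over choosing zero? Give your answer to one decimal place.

Choosing ā yields the high-quality type 119 − 8.4·ā; choosing zero yields 75.
The high-quality type is indifferent at 119 − 8.4·ā = 75, i.e. ā = (119 − 75) / 8.4 ≈ 5.2.
For any ā above 5.2 the high-quality type would rather pool at zero, so separation collapses.

5.2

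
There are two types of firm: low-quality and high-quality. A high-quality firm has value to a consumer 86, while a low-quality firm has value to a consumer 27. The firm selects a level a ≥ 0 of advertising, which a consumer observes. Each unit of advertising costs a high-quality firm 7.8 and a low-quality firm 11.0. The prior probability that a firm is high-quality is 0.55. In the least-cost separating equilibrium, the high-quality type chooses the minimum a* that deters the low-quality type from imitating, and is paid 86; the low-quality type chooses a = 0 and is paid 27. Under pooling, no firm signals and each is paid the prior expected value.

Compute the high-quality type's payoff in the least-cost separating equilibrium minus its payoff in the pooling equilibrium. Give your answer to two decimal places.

Least-cost separating signal: a* solves 27 = 86 − 11.0·a*, so a* = (86 − 27)/11.0 ≈ 5.3636.
High-quality type's separating payoff: 86 − 7.8 × a* = 86 − 7.8 × (86 − 27)/11.0 = 86 − 460.2/11.0 ≈ 44.1636.
Pooling payoff: 0.55 × 86 + 0.45 × 27 = 59.45.
Difference: 44.1636 − 59.45 = -15.2864, i.e. -15.29 to two decimal places.
The high-quality type would prefer the pooling outcome.

-15.29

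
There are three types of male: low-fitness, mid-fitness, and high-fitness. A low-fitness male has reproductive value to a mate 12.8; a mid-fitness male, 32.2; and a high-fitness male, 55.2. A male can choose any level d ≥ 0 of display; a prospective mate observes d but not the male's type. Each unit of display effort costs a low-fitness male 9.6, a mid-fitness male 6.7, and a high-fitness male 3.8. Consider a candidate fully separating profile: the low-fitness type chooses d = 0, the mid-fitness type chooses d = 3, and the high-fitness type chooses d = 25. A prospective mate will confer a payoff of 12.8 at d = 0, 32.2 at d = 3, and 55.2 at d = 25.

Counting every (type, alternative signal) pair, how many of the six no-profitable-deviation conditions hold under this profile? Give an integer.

3

Mid-fitness (own payoff 32.2 − 6.7×3 = 12.1): to d=0 gives 12.8 → profitable ✗; to d=25 gives 55.2 − 6.7×25 = -112.3 → no gain ✓.
High-fitness (own payoff 55.2 − 3.8×25 = -39.8): to d=0 gives 12.8 → profitable ✗; to d=3 gives 32.2 − 3.8×3 = 20.8 → profitable ✗.
Low-fitness (own payoff 12.8): to d=3 gives 32.2 − 9.6×3 = 3.4 → no gain ✓; to d=25 gives 55.2 − 9.6×25 = -184.8 → no gain ✓.
3 of the 6 constraints hold; not an equilibrium.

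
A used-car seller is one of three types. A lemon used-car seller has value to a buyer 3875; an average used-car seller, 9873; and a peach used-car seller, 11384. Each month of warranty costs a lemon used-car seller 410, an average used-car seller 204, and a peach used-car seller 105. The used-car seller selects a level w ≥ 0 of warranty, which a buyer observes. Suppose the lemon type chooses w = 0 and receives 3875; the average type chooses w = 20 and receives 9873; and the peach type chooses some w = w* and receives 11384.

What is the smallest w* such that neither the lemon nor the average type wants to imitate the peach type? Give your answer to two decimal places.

27.41

Average type (on-path payoff 9873 − 204×20 = 5793) won't mimic when 5793 ≥ 11384 − 204·w*, i.e. w* ≥ 27.41.
Lemon type (on-path payoff 3875) won't mimic when 3875 ≥ 11384 − 410·w*, i.e. w* ≥ 18.31.
Both must hold, so w* = max(18.31, 27.41) = 27.41. The average type's constraint binds.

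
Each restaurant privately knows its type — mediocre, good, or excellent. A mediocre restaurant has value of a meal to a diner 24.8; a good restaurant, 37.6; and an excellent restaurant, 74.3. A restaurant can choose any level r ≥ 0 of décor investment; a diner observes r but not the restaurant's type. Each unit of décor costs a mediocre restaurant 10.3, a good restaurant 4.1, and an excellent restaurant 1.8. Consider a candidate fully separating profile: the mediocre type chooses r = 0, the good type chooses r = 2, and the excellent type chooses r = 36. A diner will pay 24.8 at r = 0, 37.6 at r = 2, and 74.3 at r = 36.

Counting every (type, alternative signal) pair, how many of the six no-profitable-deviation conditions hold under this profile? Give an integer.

4

Excellent (own payoff 74.3 − 1.8×36 = 9.5): to r=0 gives 24.8 → profitable ✗; to r=2 gives 37.6 − 1.8×2 = 34 → profitable ✗.
Good (own payoff 37.6 − 4.1×2 = 29.4): to r=0 gives 24.8 → no gain ✓; to r=36 gives 74.3 − 4.1×36 = -73.3 → no gain ✓.
Mediocre (own payoff 24.8): to r=2 gives 37.6 − 10.3×2 = 17 → no gain ✓; to r=36 gives 74.3 − 10.3×36 = -296.5 → no gain ✓.
4 of the 6 constraints hold; not an equilibrium.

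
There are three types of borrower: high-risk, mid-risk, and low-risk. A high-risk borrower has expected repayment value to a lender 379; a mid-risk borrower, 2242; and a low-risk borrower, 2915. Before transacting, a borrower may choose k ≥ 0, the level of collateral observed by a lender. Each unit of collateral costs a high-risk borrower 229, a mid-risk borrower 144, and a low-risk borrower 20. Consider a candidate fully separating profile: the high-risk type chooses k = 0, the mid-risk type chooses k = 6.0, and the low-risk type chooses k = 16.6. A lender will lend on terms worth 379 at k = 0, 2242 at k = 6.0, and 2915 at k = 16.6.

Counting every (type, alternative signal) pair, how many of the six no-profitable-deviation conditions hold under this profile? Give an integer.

High-risk (own payoff 379): to k=6.0 gives 2242 − 229×6.0 = 868 → profitable ✗; to k=16.6 gives 2915 − 229×16.6 = -886.4 → no gain ✓.
Mid-risk (own payoff 2242 − 144×6.0 = 1378): to k=0 gives 379 → no gain ✓; to k=16.6 gives 2915 − 144×16.6 = 524.6 → no gain ✓.
Low-risk (own payoff 2915 − 20×16.6 = 2583): to k=0 gives 379 → no gain ✓; to k=6.0 gives 2242 − 20×6.0 = 2122 → no gain ✓.
5 of the 6 constraints hold; not an equilibrium.

5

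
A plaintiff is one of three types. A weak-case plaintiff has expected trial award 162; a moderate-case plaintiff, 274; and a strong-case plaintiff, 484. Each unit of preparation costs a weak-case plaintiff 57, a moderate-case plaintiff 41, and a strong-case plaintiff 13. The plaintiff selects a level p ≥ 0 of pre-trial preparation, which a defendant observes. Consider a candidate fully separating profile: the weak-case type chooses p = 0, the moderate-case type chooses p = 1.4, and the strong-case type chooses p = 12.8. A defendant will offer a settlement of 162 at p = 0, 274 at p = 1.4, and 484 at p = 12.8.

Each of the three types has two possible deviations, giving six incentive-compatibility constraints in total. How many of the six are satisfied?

5

Strong-case (own payoff 484 − 13×12.8 = 317.6): to p=0 gives 162 → no gain ✓; to p=1.4 gives 274 − 13×1.4 = 255.8 → no gain ✓.
Weak-case (own payoff 162): to p=1.4 gives 274 − 57×1.4 = 194.2 → profitable ✗; to p=12.8 gives 484 − 57×12.8 = -245.6 → no gain ✓.
Moderate-case (own payoff 274 − 41×1.4 = 216.6): to p=0 gives 162 → no gain ✓; to p=12.8 gives 484 − 41×12.8 = -40.8 → no gain ✓.
5 of the 6 constraints hold; not an equilibrium.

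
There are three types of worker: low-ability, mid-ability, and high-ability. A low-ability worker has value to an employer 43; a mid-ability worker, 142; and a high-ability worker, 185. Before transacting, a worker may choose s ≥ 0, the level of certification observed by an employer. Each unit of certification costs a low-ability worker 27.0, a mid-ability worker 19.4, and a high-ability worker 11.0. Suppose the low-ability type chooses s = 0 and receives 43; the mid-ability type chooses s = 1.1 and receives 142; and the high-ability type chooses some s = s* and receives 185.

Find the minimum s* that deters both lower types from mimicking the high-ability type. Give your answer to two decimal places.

5.26

Low-ability type (on-path payoff 43) won't mimic when 43 ≥ 185 − 27.0·s*, i.e. s* ≥ 5.26.
Mid-ability type (on-path payoff 142 − 19.4×1.1 = 120.66) won't mimic when 120.66 ≥ 185 − 19.4·s*, i.e. s* ≥ 3.32.
Both must hold, so s* = max(5.26, 3.32) = 5.26. The low-ability type's constraint binds.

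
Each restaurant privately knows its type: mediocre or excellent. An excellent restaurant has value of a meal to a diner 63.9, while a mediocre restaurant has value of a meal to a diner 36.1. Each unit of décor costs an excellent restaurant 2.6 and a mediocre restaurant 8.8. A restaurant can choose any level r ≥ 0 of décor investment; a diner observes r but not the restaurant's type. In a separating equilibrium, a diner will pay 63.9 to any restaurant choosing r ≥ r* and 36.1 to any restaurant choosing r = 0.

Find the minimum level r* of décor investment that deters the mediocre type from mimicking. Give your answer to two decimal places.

3.16

A mediocre restaurant choosing r = 0 receives 36.1.
Imitating at r* instead would pay 63.9 at cost 8.8·r*, netting 63.9 − 8.8·r*.
Indifference: 36.1 = 63.9 − 8.8·r*, so r* = (63.9 − 36.1) / 8.8 ≈ 3.16.
This is the mediocre type's binding incentive-compatibility constraint; any r ≥ 3.16 sustains separation on that side.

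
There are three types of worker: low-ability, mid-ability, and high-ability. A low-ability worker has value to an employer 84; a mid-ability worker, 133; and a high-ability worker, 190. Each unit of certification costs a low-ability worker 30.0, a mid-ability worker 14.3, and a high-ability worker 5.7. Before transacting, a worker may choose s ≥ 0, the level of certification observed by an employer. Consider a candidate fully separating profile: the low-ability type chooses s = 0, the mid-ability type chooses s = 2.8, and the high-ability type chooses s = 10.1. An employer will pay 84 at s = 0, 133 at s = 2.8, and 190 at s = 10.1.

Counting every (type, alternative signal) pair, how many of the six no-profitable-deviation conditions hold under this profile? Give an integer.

6

Low-ability (own payoff 84): to s=2.8 gives 133 − 30.0×2.8 = 49 → no gain ✓; to s=10.1 gives 190 − 30.0×10.1 = -113 → no gain ✓.
High-ability (own payoff 190 − 5.7×10.1 = 132.43): to s=0 gives 84 → no gain ✓; to s=2.8 gives 133 − 5.7×2.8 = 117.04 → no gain ✓.
Mid-ability (own payoff 133 − 14.3×2.8 = 92.96): to s=0 gives 84 → no gain ✓; to s=10.1 gives 190 − 14.3×10.1 = 45.57 → no gain ✓.
6 of the 6 constraints hold; this profile is a separating equilibrium.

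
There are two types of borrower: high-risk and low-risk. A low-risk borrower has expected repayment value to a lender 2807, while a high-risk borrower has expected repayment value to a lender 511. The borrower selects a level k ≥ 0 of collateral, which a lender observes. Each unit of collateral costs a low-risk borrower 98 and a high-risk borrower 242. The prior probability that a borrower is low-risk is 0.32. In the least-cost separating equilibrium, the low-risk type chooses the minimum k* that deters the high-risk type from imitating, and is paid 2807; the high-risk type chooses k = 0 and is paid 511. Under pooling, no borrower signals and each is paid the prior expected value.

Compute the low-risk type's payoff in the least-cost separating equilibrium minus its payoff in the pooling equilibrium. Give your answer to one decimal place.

631.5

Least-cost separating signal: k* solves 511 = 2807 − 242·k*, so k* = (2807 − 511)/242 ≈ 9.4876.
Low-risk type's separating payoff: 2807 − 98 × k* = 2807 − 98 × (2807 − 511)/242 = 2807 − 225008/242 ≈ 1877.215.
Pooling payoff: 0.32 × 2807 + 0.68 × 511 = 1245.72.
Difference: 1877.215 − 1245.72 = 631.495, i.e. 631.5 to one decimal place.
The low-risk type prefers to separate.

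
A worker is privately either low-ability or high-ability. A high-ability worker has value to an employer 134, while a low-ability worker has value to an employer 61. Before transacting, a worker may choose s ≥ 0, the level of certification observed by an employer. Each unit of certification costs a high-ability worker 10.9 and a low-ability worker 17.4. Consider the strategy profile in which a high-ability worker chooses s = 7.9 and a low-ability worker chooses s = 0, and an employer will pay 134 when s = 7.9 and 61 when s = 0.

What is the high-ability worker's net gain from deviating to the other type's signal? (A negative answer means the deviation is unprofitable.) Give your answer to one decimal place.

Playing s = 7.9 the high-ability worker receives 134 − 10.9 × 7.9 = 47.89.
Deviating to s = 0 yields 61 instead.
Gain from deviating: 61 − 47.89 = 13.11, i.e. 13.1 to one decimal place.
The gain is positive, so the high-ability type's incentive-compatibility constraint is violated — this profile is not a separating equilibrium.

13.1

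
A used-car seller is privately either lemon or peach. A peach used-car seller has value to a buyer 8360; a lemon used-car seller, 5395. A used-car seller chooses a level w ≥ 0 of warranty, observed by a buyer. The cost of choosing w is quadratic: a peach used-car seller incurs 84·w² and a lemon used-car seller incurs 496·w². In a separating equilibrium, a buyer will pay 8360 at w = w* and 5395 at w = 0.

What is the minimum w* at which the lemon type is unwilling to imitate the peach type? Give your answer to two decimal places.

The lemon type at w = 0 receives 5395; imitating at w* yields 8360 − 496·w*².
Indifference: 5395 = 8360 − 496·w*², so w*² = (8360 − 5395) / 496 ≈ 5.9778.
w* = √5.9778 ≈ 2.44.

2.44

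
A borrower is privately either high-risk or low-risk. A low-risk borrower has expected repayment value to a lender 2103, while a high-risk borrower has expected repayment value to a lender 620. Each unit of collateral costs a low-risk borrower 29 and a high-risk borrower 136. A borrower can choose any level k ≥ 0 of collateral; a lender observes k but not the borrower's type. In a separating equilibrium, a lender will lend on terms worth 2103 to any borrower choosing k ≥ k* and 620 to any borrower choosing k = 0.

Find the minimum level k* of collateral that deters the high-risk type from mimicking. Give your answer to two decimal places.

10.90

A high-risk borrower choosing k = 0 receives 620.
Imitating at k* instead would pay 2103 at cost 136·k*, netting 2103 − 136·k*.
Indifference: 620 = 2103 − 136·k*, so k* = (2103 − 620) / 136 ≈ 10.90.
At k* the high-risk type's incentive constraint just binds; the low-risk type strictly prefers k* since its per-unit cost is lower.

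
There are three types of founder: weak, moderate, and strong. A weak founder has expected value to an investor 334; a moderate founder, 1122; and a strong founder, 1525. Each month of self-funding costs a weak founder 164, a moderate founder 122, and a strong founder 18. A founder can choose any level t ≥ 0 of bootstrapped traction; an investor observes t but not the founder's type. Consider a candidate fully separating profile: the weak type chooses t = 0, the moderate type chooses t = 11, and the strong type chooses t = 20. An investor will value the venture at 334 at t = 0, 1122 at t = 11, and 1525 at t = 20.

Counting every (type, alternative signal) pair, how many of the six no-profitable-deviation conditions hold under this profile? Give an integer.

Strong (own payoff 1525 − 18×20 = 1165): to t=0 gives 334 → no gain ✓; to t=11 gives 1122 − 18×11 = 924 → no gain ✓.
Moderate (own payoff 1122 − 122×11 = -220): to t=0 gives 334 → profitable ✗; to t=20 gives 1525 − 122×20 = -915 → no gain ✓.
Weak (own payoff 334): to t=11 gives 1122 − 164×11 = -682 → no gain ✓; to t=20 gives 1525 − 164×20 = -1755 → no gain ✓.
5 of the 6 constraints hold; not an equilibrium.

5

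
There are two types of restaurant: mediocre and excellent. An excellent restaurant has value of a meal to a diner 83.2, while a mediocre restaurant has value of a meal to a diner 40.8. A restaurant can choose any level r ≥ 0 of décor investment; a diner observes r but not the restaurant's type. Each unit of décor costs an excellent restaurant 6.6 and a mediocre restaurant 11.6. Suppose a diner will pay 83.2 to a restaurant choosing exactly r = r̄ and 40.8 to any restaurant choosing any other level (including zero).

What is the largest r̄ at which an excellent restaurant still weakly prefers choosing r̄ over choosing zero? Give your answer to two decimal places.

Choosing r̄ yields the excellent type 83.2 − 6.6·r̄; choosing zero yields 40.8.
The excellent type is indifferent at 83.2 − 6.6·r̄ = 40.8, i.e. r̄ = (83.2 − 40.8) / 6.6 ≈ 6.42.
For any r̄ above 6.42 the excellent type would rather pool at zero, so separation collapses.

6.42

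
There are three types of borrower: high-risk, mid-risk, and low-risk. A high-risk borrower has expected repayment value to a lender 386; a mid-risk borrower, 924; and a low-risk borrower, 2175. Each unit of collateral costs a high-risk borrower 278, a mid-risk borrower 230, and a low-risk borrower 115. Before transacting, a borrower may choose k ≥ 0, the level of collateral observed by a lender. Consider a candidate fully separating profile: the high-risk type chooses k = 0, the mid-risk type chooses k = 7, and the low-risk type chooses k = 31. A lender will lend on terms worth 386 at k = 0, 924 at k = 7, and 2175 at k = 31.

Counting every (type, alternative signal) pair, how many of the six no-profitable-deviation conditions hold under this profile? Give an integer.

3

Low-risk (own payoff 2175 − 115×31 = -1390): to k=0 gives 386 → profitable ✗; to k=7 gives 924 − 115×7 = 119 → profitable ✗.
High-risk (own payoff 386): to k=7 gives 924 − 278×7 = -1022 → no gain ✓; to k=31 gives 2175 − 278×31 = -6443 → no gain ✓.
Mid-risk (own payoff 924 − 230×7 = -686): to k=0 gives 386 → profitable ✗; to k=31 gives 2175 − 230×31 = -4955 → no gain ✓.
3 of the 6 constraints hold; not an equilibrium.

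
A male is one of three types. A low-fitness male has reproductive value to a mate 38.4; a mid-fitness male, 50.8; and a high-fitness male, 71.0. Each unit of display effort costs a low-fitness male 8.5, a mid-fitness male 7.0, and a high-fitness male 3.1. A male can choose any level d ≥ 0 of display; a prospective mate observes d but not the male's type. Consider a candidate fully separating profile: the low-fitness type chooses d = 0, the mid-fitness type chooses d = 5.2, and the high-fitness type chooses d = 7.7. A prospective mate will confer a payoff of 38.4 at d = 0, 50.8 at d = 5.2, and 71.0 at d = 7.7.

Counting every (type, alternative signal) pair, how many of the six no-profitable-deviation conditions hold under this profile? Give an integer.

Mid-fitness (own payoff 50.8 − 7.0×5.2 = 14.4): to d=0 gives 38.4 → profitable ✗; to d=7.7 gives 71.0 − 7.0×7.7 = 17.1 → profitable ✗.
Low-fitness (own payoff 38.4): to d=5.2 gives 50.8 − 8.5×5.2 = 6.6 → no gain ✓; to d=7.7 gives 71.0 − 8.5×7.7 = 5.55 → no gain ✓.
High-fitness (own payoff 71.0 − 3.1×7.7 = 47.13): to d=0 gives 38.4 → no gain ✓; to d=5.2 gives 50.8 − 3.1×5.2 = 34.68 → no gain ✓.
4 of the 6 constraints hold; not an equilibrium.

4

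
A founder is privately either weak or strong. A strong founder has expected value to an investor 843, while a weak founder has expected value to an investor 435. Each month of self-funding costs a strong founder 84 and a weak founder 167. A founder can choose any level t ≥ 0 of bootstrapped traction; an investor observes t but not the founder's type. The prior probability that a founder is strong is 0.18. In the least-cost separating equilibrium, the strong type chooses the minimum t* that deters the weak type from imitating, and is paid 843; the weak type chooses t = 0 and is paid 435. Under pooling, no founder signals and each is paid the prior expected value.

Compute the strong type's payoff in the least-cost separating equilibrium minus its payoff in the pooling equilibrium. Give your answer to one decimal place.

129.3

Least-cost separating signal: t* solves 435 = 843 − 167·t*, so t* = (843 − 435)/167 ≈ 2.4431.
Strong type's separating payoff: 843 − 84 × t* = 843 − 84 × (843 − 435)/167 = 843 − 34272/167 ≈ 637.778.
Pooling payoff: 0.18 × 843 + 0.82 × 435 = 508.44.
Difference: 637.778 − 508.44 = 129.338, i.e. 129.3 to one decimal place.
The strong type prefers to separate.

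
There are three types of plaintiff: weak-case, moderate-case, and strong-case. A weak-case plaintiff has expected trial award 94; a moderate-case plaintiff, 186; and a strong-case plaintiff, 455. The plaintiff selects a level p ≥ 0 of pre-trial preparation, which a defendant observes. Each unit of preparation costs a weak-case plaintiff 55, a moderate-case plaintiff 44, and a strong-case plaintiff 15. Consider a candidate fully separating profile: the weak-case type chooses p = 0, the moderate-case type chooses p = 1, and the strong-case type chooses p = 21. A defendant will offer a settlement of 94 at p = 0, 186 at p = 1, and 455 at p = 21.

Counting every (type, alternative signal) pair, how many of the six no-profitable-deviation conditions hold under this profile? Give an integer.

4

Weak-case (own payoff 94): to p=1 gives 186 − 55×1 = 131 → profitable ✗; to p=21 gives 455 − 55×21 = -700 → no gain ✓.
Moderate-case (own payoff 186 − 44×1 = 142): to p=0 gives 94 → no gain ✓; to p=21 gives 455 − 44×21 = -469 → no gain ✓.
Strong-case (own payoff 455 − 15×21 = 140): to p=0 gives 94 → no gain ✓; to p=1 gives 186 − 15×1 = 171 → profitable ✗.
4 of the 6 constraints hold; not an equilibrium.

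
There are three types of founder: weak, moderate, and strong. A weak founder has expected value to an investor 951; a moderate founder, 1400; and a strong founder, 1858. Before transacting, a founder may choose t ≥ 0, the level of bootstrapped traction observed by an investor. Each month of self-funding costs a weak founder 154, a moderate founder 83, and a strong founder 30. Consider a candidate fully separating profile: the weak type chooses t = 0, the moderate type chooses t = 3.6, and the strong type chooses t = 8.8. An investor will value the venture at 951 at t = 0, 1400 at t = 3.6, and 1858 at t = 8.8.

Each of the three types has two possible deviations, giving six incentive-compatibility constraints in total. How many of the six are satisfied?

5

Strong (own payoff 1858 − 30×8.8 = 1594): to t=0 gives 951 → no gain ✓; to t=3.6 gives 1400 − 30×3.6 = 1292 → no gain ✓.
Weak (own payoff 951): to t=3.6 gives 1400 − 154×3.6 = 845.6 → no gain ✓; to t=8.8 gives 1858 − 154×8.8 = 502.8 → no gain ✓.
Moderate (own payoff 1400 − 83×3.6 = 1101.2): to t=0 gives 951 → no gain ✓; to t=8.8 gives 1858 − 83×8.8 = 1127.6 → profitable ✗.
5 of the 6 constraints hold; not an equilibrium.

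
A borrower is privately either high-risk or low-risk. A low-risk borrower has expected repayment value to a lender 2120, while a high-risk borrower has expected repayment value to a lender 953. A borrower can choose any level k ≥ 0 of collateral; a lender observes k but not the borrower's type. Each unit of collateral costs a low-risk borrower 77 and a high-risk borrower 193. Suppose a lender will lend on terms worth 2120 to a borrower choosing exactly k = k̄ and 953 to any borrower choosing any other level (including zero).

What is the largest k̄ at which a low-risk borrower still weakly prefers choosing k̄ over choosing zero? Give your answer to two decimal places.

15.16

Choosing k̄ yields the low-risk type 2120 − 77·k̄; choosing zero yields 953.
The low-risk type is indifferent at 2120 − 77·k̄ = 953, i.e. k̄ = (2120 − 953) / 77 ≈ 15.16.
For any k̄ above 15.16 the low-risk type would rather pool at zero, so separation collapses.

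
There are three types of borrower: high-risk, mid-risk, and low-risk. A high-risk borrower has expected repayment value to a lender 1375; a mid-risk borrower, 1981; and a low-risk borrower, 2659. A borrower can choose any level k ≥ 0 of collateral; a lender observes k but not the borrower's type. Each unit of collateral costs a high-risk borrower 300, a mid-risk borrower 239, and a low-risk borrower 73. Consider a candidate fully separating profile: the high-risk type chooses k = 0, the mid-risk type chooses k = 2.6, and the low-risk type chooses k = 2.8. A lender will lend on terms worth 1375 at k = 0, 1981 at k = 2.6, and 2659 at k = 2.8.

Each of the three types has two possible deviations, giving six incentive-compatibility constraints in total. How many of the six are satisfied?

3

High-risk (own payoff 1375): to k=2.6 gives 1981 − 300×2.6 = 1201 → no gain ✓; to k=2.8 gives 2659 − 300×2.8 = 1819 → profitable ✗.
Mid-risk (own payoff 1981 − 239×2.6 = 1359.6): to k=0 gives 1375 → profitable ✗; to k=2.8 gives 2659 − 239×2.8 = 1989.8 → profitable ✗.
Low-risk (own payoff 2659 − 73×2.8 = 2454.6): to k=0 gives 1375 → no gain ✓; to k=2.6 gives 1981 − 73×2.6 = 1791.2 → no gain ✓.
3 of the 6 constraints hold; not an equilibrium.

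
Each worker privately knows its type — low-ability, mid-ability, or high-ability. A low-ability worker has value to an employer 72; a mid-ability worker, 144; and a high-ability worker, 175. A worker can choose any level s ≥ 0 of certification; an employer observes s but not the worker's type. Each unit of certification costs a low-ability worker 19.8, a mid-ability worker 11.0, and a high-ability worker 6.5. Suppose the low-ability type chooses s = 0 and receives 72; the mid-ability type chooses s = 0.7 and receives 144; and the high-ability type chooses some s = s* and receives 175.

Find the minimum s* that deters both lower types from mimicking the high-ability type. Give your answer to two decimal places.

5.20

Low-ability type (on-path payoff 72) won't mimic when 72 ≥ 175 − 19.8·s*, i.e. s* ≥ 5.20.
Mid-ability type (on-path payoff 144 − 11.0×0.7 = 136.3) won't mimic when 136.3 ≥ 175 − 11.0·s*, i.e. s* ≥ 3.52.
Both must hold, so s* = max(5.20, 3.52) = 5.20. The low-ability type's constraint binds.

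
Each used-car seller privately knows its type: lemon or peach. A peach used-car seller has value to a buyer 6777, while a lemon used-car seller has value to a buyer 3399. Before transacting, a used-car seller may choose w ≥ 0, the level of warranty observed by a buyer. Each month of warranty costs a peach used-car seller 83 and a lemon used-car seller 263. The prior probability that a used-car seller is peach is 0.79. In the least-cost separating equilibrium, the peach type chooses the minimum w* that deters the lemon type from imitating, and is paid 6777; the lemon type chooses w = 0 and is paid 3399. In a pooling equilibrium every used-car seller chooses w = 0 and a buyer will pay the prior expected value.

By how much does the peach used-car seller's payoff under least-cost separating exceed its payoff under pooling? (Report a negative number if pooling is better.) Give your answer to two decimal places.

-356.68

Least-cost separating signal: w* solves 3399 = 6777 − 263·w*, so w* = (6777 − 3399)/263 ≈ 12.8441.
Peach type's separating payoff: 6777 − 83 × w* = 6777 − 83 × (6777 − 3399)/263 = 6777 − 280374/263 ≈ 5710.9392.
Pooling payoff: 0.79 × 6777 + 0.21 × 3399 = 6067.62.
Difference: 5710.9392 − 6067.62 = -356.6808, i.e. -356.68 to two decimal places.
The peach type would prefer the pooling outcome.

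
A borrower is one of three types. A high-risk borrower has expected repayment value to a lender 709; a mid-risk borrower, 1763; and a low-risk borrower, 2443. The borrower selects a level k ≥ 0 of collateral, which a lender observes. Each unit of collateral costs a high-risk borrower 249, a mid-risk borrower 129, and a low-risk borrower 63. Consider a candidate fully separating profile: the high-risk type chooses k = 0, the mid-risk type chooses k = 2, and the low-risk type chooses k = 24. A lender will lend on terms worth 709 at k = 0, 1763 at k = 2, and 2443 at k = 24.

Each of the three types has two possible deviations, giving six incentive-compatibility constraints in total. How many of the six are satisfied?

4

High-risk (own payoff 709): to k=2 gives 1763 − 249×2 = 1265 → profitable ✗; to k=24 gives 2443 − 249×24 = -3533 → no gain ✓.
Mid-risk (own payoff 1763 − 129×2 = 1505): to k=0 gives 709 → no gain ✓; to k=24 gives 2443 − 129×24 = -653 → no gain ✓.
Low-risk (own payoff 2443 − 63×24 = 931): to k=0 gives 709 → no gain ✓; to k=2 gives 1763 − 63×2 = 1637 → profitable ✗.
4 of the 6 constraints hold; not an equilibrium.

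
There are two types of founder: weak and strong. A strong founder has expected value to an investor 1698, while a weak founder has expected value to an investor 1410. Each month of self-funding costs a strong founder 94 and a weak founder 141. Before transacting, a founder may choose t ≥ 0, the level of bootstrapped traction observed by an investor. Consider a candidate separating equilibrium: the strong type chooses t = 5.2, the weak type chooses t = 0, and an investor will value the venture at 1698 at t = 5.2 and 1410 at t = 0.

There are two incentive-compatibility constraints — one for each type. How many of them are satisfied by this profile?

Weak type: stay at 0 → 1410; mimic → 1698 − 141 × 5.2 = 964.8. IC holds (1410 ≥ 964.8).
Strong type: signal → 1698 − 94 × 5.2 = 1209.2; deviate to 0 → 1410. IC fails (1209.2 < 1410).
1 of 2 constraints hold, so this profile is not an equilibrium.

1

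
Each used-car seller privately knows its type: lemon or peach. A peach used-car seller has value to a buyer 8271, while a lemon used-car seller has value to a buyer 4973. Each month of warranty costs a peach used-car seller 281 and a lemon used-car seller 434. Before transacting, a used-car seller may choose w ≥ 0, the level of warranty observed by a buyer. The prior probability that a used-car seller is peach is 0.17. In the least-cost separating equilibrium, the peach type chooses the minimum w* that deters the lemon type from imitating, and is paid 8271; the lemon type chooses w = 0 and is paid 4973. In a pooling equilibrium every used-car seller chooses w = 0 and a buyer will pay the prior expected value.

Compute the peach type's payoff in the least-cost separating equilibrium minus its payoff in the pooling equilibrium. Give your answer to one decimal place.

Least-cost separating signal: w* solves 4973 = 8271 − 434·w*, so w* = (8271 − 4973)/434 ≈ 7.5991.
Peach type's separating payoff: 8271 − 281 × w* = 8271 − 281 × (8271 − 4973)/434 = 8271 − 926738/434 ≈ 6135.659.
Pooling payoff: 0.17 × 8271 + 0.83 × 4973 = 5533.66.
Difference: 6135.659 − 5533.66 = 601.999, i.e. 602.0 to one decimal place.
The peach type prefers to separate.

602.0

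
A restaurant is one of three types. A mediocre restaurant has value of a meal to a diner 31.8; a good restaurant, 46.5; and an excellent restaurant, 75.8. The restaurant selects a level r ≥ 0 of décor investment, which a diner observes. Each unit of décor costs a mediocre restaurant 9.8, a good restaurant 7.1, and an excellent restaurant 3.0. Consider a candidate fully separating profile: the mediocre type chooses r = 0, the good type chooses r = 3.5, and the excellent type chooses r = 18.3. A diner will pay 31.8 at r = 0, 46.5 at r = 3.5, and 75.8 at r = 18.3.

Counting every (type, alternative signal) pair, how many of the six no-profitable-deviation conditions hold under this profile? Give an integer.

Excellent (own payoff 75.8 − 3.0×18.3 = 20.9): to r=0 gives 31.8 → profitable ✗; to r=3.5 gives 46.5 − 3.0×3.5 = 36 → profitable ✗.
Good (own payoff 46.5 − 7.1×3.5 = 21.65): to r=0 gives 31.8 → profitable ✗; to r=18.3 gives 75.8 − 7.1×18.3 = -54.13 → no gain ✓.
Mediocre (own payoff 31.8): to r=3.5 gives 46.5 − 9.8×3.5 = 12.2 → no gain ✓; to r=18.3 gives 75.8 − 9.8×18.3 = -103.54 → no gain ✓.
3 of the 6 constraints hold; not an equilibrium.

3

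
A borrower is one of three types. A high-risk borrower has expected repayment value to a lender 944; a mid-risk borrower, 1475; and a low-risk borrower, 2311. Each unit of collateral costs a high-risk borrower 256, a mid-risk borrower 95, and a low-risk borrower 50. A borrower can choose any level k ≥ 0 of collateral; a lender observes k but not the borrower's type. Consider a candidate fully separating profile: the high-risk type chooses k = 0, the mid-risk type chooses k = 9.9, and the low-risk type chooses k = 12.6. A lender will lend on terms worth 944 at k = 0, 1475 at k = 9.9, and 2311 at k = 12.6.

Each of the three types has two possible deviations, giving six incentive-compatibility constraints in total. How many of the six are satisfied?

4

Low-risk (own payoff 2311 − 50×12.6 = 1681): to k=0 gives 944 → no gain ✓; to k=9.9 gives 1475 − 50×9.9 = 980 → no gain ✓.
Mid-risk (own payoff 1475 − 95×9.9 = 534.5): to k=0 gives 944 → profitable ✗; to k=12.6 gives 2311 − 95×12.6 = 1114 → profitable ✗.
High-risk (own payoff 944): to k=9.9 gives 1475 − 256×9.9 = -1059.4 → no gain ✓; to k=12.6 gives 2311 − 256×12.6 = -914.6 → no gain ✓.
4 of the 6 constraints hold; not an equilibrium.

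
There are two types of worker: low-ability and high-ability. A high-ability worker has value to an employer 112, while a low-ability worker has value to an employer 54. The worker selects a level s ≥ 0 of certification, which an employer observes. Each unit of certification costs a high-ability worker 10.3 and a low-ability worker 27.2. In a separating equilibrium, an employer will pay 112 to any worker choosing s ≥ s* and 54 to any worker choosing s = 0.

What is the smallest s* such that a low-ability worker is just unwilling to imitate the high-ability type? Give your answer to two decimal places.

A low-ability worker choosing s = 0 receives 54.
Imitating at s* instead would pay 112 at cost 27.2·s*, netting 112 − 27.2·s*.
Indifference: 54 = 112 − 27.2·s*, so s* = (112 − 54) / 27.2 ≈ 2.13.
This is the low-ability type's binding incentive-compatibility constraint; any s ≥ 2.13 sustains separation on that side.

2.13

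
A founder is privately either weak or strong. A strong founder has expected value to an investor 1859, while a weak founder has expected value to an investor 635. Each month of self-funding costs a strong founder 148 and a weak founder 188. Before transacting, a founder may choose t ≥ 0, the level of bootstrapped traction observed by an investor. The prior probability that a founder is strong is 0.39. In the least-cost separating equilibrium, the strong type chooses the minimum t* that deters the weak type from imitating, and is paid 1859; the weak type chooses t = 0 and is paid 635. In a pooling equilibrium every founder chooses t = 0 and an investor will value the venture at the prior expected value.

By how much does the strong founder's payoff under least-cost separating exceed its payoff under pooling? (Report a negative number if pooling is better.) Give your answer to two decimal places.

-216.93

Least-cost separating signal: t* solves 635 = 1859 − 188·t*, so t* = (1859 − 635)/188 ≈ 6.5106.
Strong type's separating payoff: 1859 − 148 × t* = 1859 − 148 × (1859 − 635)/188 = 1859 − 181152/188 ≈ 895.4255.
Pooling payoff: 0.39 × 1859 + 0.61 × 635 = 1112.36.
Difference: 895.4255 − 1112.36 = -216.9345, i.e. -216.93 to two decimal places.
The strong type would prefer the pooling outcome.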